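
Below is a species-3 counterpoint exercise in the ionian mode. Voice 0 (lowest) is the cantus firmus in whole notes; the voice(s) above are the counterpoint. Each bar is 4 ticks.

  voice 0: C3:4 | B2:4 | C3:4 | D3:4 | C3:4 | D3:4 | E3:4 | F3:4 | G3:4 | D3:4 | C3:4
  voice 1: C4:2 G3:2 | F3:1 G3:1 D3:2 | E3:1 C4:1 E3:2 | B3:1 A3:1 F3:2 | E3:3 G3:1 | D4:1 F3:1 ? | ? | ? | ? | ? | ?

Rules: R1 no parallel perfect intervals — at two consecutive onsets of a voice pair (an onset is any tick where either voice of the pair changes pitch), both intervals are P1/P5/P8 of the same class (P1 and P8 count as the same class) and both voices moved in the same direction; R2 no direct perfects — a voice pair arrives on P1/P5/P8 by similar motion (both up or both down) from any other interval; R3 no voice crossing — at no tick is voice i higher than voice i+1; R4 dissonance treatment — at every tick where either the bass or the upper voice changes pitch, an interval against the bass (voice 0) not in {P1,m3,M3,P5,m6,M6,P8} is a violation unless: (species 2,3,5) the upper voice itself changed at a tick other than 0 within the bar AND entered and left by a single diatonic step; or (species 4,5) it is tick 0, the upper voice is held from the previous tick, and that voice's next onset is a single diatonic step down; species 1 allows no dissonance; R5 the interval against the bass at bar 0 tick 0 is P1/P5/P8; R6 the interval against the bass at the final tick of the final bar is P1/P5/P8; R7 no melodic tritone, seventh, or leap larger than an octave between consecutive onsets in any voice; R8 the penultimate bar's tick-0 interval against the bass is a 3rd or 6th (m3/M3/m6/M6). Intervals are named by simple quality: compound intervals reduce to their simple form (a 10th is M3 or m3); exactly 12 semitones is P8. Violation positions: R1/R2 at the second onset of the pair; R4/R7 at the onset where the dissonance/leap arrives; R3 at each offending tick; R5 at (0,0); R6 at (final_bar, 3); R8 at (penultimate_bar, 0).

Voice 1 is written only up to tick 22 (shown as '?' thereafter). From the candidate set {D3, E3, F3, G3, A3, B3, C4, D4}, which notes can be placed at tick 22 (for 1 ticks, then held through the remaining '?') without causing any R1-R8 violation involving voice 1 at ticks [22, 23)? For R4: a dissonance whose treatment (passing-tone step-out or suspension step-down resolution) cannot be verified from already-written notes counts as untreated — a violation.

{A3, D3, D4, F3}

D3: legal
E3: violates R4
F3: legal
G3: violates R4
A3: legal
B3: violates R7
C4: violates R4
D4: legal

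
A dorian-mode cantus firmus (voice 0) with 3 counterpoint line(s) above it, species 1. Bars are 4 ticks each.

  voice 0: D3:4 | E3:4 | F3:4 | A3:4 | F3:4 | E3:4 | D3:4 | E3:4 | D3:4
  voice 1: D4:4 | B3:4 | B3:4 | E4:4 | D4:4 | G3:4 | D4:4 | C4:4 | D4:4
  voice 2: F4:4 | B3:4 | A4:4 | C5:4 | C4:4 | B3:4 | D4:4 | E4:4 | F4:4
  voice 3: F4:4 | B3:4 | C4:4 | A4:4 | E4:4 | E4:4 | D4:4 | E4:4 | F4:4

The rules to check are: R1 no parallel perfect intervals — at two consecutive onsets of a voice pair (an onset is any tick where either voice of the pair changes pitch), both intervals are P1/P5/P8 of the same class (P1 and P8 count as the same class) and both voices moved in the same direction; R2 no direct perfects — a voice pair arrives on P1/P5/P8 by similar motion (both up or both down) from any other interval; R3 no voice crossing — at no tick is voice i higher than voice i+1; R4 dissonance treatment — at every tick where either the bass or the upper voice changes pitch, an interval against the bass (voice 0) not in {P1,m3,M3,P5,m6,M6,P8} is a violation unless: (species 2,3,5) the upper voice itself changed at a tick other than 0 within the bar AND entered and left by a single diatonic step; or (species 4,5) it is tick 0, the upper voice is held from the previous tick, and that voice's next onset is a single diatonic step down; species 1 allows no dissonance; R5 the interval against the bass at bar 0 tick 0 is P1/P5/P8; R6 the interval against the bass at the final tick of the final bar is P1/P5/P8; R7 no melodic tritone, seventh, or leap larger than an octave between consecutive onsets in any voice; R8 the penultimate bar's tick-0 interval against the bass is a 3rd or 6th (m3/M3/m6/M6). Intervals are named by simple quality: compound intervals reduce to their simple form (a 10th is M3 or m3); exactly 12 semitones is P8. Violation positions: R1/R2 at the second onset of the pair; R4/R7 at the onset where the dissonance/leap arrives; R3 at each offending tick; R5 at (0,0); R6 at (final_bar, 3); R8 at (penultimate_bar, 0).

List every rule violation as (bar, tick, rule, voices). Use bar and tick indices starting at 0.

bar 0: v0=D3 v1=D4 v2=F4 v3=F4 downbeat m3
bar 1: v0=E3 v1=B3 v2=B3 v3=B3 downbeat P5
bar 2: v0=F3 v1=B3 v2=A4 v3=C4 downbeat P5
bar 3: v0=A3 v1=E4 v2=C5 v3=A4 downbeat P8
bar 4: v0=F3 v1=D4 v2=C4 v3=E4 downbeat M7
bar 5: v0=E3 v1=G3 v2=B3 v3=E4 downbeat P8
bar 6: v0=D3 v1=D4 v2=D4 v3=D4 downbeat P8
bar 7: v0=E3 v1=C4 v2=E4 v3=E4 downbeat P8
bar 8: v0=D3 v1=D4 v2=F4 v3=F4 downbeat m3
  -> R5 @ bar 0 tick 0 v(0, 2): opens on m3
  -> R5 @ bar 0 tick 0 v(0, 3): opens on m3
  -> R1 @ bar 1 tick 0 v(2, 3): F4/F4 P1 -> B3/B3 P1 similar
  -> R2 @ bar 1 tick 0 v(1, 2): D4/F4 m3 -> B3/B3 P1 similar
  -> R2 @ bar 1 tick 0 v(1, 3): D4/F4 m3 -> B3/B3 P1 similar
  -> R7 @ bar 1 tick 0 v(2,): F4->B3 leap 6st
  -> R7 @ bar 1 tick 0 v(3,): F4->B3 leap 6st
  -> R1 @ bar 2 tick 0 v(0, 3): E3/B3 P5 -> F3/C4 P5 similar
  -> R3 @ bar 2 tick 0 v(2, 3): A4 above C4
  -> R4 @ bar 2 tick 0 v(0, 1): F3/B3 TT untreated
  -> R7 @ bar 2 tick 0 v(2,): B3->A4 leap 10st
  -> R3 @ bar 2 tick 1 v(2, 3): A4 above C4
  -> R3 @ bar 2 tick 2 v(2, 3): A4 above C4
  -> R3 @ bar 2 tick 3 v(2, 3): A4 above C4
  -> R2 @ bar 3 tick 0 v(0, 1): F3/B3 TT -> A3/E4 P5 similar
  -> R2 @ bar 3 tick 0 v(0, 3): F3/C4 P5 -> A3/A4 P8 similar
  -> R3 @ bar 3 tick 0 v(2, 3): C5 above A4
  -> R3 @ bar 3 tick 1 v(2, 3): C5 above A4
  -> R3 @ bar 3 tick 2 v(2, 3): C5 above A4
  -> R3 @ bar 3 tick 3 v(2, 3): C5 above A4
  -> R2 @ bar 4 tick 0 v(0, 2): A3/C5 m3 -> F3/C4 P5 similar
  -> R3 @ bar 4 tick 0 v(1, 2): D4 above C4
  -> R4 @ bar 4 tick 0 v(0, 3): F3/E4 M7 untreated
  -> R3 @ bar 4 tick 1 v(1, 2): D4 above C4
  -> R3 @ bar 4 tick 2 v(1, 2): D4 above C4
  -> R3 @ bar 4 tick 3 v(1, 2): D4 above C4
  -> R1 @ bar 5 tick 0 v(0, 2): F3/C4 P5 -> E3/B3 P5 similar
  -> R1 @ bar 6 tick 0 v(0, 3): E3/E4 P8 -> D3/D4 P8 similar
  -> R2 @ bar 6 tick 0 v(1, 2): G3/B3 M3 -> D4/D4 P1 similar
  -> R1 @ bar 7 tick 0 v(0, 2): D3/D4 P8 -> E3/E4 P8 similar
  -> R1 @ bar 7 tick 0 v(0, 3): D3/D4 P8 -> E3/E4 P8 similar
  -> R1 @ bar 7 tick 0 v(2, 3): D4/D4 P1 -> E4/E4 P1 similar
  -> R8 @ bar 7 tick 0 v(0, 2): penult P8 not 3rd/6th
  -> R8 @ bar 7 tick 0 v(0, 3): penult P8 not 3rd/6th
  -> R1 @ bar 8 tick 0 v(2, 3): E4/E4 P1 -> F4/F4 P1 similar
  -> R6 @ bar 8 tick 3 v(0, 2): closes on m3
  -> R6 @ bar 8 tick 3 v(0, 3): closes on m3

(0, 0, R5, (0, 2))
(0, 0, R5, (0, 3))
(1, 0, R1, (2, 3))
(1, 0, R2, (1, 2))
(1, 0, R2, (1, 3))
(1, 0, R7, (2,))
(1, 0, R7, (3,))
(2, 0, R1, (0, 3))
(2, 0, R3, (2, 3))
(2, 0, R4, (0, 1))
(2, 0, R7, (2,))
(2, 1, R3, (2, 3))
(2, 2, R3, (2, 3))
(2, 3, R3, (2, 3))
(3, 0, R2, (0, 1))
(3, 0, R2, (0, 3))
(3, 0, R3, (2, 3))
(3, 1, R3, (2, 3))
(3, 2, R3, (2, 3))
(3, 3, R3, (2, 3))
(4, 0, R2, (0, 2))
(4, 0, R3, (1, 2))
(4, 0, R4, (0, 3))
(4, 1, R3, (1, 2))
(4, 2, R3, (1, 2))
(4, 3, R3, (1, 2))
(5, 0, R1, (0, 2))
(6, 0, R1, (0, 3))
(6, 0, R2, (1, 2))
(7, 0, R1, (0, 2))
(7, 0, R1, (0, 3))
(7, 0, R1, (2, 3))
(7, 0, R8, (0, 2))
(7, 0, R8, (0, 3))
(8, 0, R1, (2, 3))
(8, 3, R6, (0, 2))
(8, 3, R6, (0, 3))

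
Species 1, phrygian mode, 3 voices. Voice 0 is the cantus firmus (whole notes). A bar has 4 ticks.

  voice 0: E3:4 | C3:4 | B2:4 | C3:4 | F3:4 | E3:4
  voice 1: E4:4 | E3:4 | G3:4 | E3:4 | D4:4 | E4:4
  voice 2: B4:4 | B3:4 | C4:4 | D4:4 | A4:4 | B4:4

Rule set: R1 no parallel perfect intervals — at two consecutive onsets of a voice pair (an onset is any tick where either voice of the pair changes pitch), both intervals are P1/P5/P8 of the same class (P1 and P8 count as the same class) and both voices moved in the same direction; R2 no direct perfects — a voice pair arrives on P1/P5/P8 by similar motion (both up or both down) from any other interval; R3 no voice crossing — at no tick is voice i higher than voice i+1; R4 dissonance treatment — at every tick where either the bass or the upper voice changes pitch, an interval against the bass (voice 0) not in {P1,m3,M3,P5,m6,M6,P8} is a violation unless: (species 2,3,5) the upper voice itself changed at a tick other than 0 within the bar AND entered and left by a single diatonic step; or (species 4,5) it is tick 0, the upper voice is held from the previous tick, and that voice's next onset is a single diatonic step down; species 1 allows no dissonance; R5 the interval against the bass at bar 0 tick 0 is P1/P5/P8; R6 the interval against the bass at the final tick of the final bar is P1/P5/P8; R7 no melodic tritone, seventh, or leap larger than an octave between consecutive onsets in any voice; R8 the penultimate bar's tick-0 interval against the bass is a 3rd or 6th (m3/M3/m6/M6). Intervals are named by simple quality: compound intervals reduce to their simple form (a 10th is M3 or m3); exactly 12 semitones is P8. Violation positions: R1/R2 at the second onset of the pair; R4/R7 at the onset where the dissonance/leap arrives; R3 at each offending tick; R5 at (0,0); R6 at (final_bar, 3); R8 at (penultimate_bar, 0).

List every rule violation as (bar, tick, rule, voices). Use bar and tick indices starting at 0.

bar 0: v0=E3 v1=E4 v2=B4 downbeat P5
bar 1: v0=C3 v1=E3 v2=B3 downbeat M7
bar 2: v0=B2 v1=G3 v2=C4 downbeat m2
bar 3: v0=C3 v1=E3 v2=D4 downbeat M2
bar 4: v0=F3 v1=D4 v2=A4 downbeat M3
bar 5: v0=E3 v1=E4 v2=B4 downbeat P5
  -> R1 @ bar 1 tick 0 v(1, 2): E4/B4 P5 -> E3/B3 P5 similar
  -> R4 @ bar 1 tick 0 v(0, 2): C3/B3 M7 untreated
  -> R4 @ bar 2 tick 0 v(0, 2): B2/C4 m2 untreated
  -> R4 @ bar 3 tick 0 v(0, 2): C3/D4 M2 untreated
  -> R2 @ bar 4 tick 0 v(1, 2): E3/D4 m7 -> D4/A4 P5 similar
  -> R7 @ bar 4 tick 0 v(1,): E3->D4 leap 10st
  -> R1 @ bar 5 tick 0 v(1, 2): D4/A4 P5 -> E4/B4 P5 similar

(1, 0, R1, (1, 2))
(1, 0, R4, (0, 2))
(2, 0, R4, (0, 2))
(3, 0, R4, (0, 2))
(4, 0, R2, (1, 2))
(4, 0, R7, (1,))
(5, 0, R1, (1, 2))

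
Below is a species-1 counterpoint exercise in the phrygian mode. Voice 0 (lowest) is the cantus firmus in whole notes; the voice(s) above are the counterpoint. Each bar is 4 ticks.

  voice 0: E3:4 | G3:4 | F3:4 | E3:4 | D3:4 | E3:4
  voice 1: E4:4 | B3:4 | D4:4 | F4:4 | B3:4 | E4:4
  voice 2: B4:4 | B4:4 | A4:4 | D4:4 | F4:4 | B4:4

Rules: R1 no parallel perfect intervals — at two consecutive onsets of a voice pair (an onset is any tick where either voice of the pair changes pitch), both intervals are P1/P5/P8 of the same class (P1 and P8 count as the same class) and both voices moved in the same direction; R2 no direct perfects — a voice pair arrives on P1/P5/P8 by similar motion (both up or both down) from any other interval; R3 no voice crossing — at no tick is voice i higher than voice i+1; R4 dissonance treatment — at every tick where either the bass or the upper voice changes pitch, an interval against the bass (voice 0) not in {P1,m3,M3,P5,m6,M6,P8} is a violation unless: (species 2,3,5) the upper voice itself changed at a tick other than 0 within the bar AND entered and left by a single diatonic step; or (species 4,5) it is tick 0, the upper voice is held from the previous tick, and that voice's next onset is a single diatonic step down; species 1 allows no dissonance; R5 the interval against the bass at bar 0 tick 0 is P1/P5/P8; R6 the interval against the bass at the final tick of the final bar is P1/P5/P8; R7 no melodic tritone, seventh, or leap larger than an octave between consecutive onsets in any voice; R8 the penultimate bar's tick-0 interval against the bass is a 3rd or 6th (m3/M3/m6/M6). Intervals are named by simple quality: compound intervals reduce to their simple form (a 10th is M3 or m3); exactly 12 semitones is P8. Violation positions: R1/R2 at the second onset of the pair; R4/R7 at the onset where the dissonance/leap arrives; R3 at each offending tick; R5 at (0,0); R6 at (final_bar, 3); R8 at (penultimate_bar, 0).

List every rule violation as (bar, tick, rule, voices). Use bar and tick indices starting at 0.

(3, 0, R3, (1, 2))
(3, 0, R4, (0, 1))
(3, 0, R4, (0, 2))
(3, 1, R3, (1, 2))
(3, 2, R3, (1, 2))
(3, 3, R3, (1, 2))
(4, 0, R7, (1,))
(5, 0, R2, (0, 1))
(5, 0, R2, (0, 2))
(5, 0, R2, (1, 2))
(5, 0, R7, (2,))

bar 0: v0=E3 v1=E4 v2=B4 downbeat P5
bar 1: v0=G3 v1=B3 v2=B4 downbeat M3
bar 2: v0=F3 v1=D4 v2=A4 downbeat M3
bar 3: v0=E3 v1=F4 v2=D4 downbeat m7
bar 4: v0=D3 v1=B3 v2=F4 downbeat m3
bar 5: v0=E3 v1=E4 v2=B4 downbeat P5
  -> R3 @ bar 3 tick 0 v(1, 2): F4 above D4
  -> R4 @ bar 3 tick 0 v(0, 1): E3/F4 m2 untreated
  -> R4 @ bar 3 tick 0 v(0, 2): E3/D4 m7 untreated
  -> R3 @ bar 3 tick 1 v(1, 2): F4 above D4
  -> R3 @ bar 3 tick 2 v(1, 2): F4 above D4
  -> R3 @ bar 3 tick 3 v(1, 2): F4 above D4
  -> R7 @ bar 4 tick 0 v(1,): F4->B3 leap 6st
  -> R2 @ bar 5 tick 0 v(0, 1): D3/B3 M6 -> E3/E4 P8 similar
  -> R2 @ bar 5 tick 0 v(0, 2): D3/F4 m3 -> E3/B4 P5 similar
  -> R2 @ bar 5 tick 0 v(1, 2): B3/F4 TT -> E4/B4 P5 similar
  -> R7 @ bar 5 tick 0 v(2,): F4->B4 leap 6st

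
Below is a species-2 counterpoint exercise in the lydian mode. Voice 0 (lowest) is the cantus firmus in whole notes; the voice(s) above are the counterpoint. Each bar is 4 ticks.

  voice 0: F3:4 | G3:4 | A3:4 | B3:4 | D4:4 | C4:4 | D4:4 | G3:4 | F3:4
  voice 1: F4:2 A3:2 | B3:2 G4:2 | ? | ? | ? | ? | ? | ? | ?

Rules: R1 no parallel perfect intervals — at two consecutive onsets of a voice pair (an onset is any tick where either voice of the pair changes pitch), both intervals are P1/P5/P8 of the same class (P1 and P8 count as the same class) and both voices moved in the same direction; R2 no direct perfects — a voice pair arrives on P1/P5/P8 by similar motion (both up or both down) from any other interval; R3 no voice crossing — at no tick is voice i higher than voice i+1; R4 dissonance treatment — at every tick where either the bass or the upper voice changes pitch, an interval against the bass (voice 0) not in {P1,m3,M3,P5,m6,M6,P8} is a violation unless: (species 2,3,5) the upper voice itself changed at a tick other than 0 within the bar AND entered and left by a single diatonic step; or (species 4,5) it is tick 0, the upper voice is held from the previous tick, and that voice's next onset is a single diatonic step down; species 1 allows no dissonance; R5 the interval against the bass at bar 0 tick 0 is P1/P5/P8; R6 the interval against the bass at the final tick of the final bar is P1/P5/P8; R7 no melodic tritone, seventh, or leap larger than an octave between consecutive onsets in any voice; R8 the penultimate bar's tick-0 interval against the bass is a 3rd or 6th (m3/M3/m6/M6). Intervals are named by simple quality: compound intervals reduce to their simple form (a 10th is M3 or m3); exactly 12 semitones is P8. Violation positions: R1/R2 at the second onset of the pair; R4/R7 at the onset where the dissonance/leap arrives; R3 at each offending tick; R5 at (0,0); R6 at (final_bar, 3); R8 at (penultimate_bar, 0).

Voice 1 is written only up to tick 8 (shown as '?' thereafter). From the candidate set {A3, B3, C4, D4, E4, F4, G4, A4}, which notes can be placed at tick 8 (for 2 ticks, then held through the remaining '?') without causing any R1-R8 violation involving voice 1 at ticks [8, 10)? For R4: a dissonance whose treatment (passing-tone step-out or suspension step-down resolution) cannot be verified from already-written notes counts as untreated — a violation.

{C4, E4, F4}

A3: violates R7
B3: violates R4
C4: legal
D4: violates R4
E4: legal
F4: legal
G4: violates R4
A4: violates R1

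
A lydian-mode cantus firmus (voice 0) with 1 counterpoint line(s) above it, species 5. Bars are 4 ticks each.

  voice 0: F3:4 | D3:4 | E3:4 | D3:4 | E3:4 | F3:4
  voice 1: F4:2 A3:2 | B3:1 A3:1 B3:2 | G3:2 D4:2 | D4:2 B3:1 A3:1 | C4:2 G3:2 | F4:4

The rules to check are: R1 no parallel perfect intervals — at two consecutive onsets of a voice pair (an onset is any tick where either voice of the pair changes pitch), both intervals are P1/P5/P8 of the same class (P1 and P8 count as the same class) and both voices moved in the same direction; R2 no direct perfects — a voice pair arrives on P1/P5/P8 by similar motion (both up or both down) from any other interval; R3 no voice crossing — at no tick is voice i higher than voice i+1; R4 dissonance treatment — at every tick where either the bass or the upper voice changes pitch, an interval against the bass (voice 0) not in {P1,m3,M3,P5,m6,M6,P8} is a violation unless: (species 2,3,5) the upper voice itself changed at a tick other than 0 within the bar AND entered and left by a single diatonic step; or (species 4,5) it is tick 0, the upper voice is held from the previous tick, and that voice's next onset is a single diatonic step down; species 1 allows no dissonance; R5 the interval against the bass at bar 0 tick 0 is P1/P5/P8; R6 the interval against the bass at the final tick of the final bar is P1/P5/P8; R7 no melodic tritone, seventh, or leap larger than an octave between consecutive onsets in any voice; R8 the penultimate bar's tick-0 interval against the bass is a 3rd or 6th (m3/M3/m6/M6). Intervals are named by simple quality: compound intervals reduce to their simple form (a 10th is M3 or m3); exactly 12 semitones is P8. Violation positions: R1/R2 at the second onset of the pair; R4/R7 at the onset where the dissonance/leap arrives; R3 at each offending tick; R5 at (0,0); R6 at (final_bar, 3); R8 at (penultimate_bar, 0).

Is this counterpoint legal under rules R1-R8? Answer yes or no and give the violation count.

bar 0: v0=F3 v1=F4 (P8)
bar 1: v0=D3 v1=B3 (M6)
bar 2: v0=E3 v1=G3 (m3)
bar 3: v0=D3 v1=D4 (P8)
bar 4: v0=E3 v1=C4 (m6)
bar 5: v0=F3 v1=F4 (P8)
  R4 @ bar2.2: E3/D4 m7 untreated
  R2 @ bar5.0: E3/G3 m3 -> F3/F4 P8 similar
  R7 @ bar5.0: G3->F4 leap 10st

No (3 violations)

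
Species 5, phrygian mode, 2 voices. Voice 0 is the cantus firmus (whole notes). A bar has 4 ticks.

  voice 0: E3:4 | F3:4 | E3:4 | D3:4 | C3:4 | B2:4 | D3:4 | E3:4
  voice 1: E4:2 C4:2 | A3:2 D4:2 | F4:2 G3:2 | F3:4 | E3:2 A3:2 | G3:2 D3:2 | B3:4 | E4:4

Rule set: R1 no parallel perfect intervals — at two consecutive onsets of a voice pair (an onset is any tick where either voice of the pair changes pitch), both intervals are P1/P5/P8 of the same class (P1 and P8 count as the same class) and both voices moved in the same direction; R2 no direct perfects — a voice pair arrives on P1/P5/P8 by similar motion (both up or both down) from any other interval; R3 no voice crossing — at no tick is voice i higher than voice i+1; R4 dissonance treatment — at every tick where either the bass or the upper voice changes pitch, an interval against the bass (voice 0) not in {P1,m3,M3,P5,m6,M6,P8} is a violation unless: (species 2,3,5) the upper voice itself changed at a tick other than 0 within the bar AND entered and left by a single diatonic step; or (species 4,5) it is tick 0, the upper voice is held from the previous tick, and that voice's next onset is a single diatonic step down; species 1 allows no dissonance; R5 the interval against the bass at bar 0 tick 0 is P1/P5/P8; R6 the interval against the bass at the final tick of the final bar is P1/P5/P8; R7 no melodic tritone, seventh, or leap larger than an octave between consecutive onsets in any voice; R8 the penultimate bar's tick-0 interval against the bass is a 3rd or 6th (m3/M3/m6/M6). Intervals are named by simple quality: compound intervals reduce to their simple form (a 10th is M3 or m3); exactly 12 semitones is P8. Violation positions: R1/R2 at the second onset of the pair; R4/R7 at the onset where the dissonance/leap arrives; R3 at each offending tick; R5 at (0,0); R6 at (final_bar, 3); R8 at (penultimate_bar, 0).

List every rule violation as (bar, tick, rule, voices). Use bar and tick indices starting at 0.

bar 0: v0=E3 v1=E4 downbeat P8
bar 1: v0=F3 v1=A3 downbeat M3
bar 2: v0=E3 v1=F4 downbeat m2
bar 3: v0=D3 v1=F3 downbeat m3
bar 4: v0=C3 v1=E3 downbeat M3
bar 5: v0=B2 v1=G3 downbeat m6
bar 6: v0=D3 v1=B3 downbeat M6
bar 7: v0=E3 v1=E4 downbeat P8
  -> R4 @ bar 2 tick 0 v(0, 1): E3/F4 m2 untreated
  -> R7 @ bar 2 tick 2 v(1,): F4->G3 leap 10st
  -> R2 @ bar 7 tick 0 v(0, 1): D3/B3 M6 -> E3/E4 P8 similar

(2, 0, R4, (0, 1))
(2, 2, R7, (1,))
(7, 0, R2, (0, 1))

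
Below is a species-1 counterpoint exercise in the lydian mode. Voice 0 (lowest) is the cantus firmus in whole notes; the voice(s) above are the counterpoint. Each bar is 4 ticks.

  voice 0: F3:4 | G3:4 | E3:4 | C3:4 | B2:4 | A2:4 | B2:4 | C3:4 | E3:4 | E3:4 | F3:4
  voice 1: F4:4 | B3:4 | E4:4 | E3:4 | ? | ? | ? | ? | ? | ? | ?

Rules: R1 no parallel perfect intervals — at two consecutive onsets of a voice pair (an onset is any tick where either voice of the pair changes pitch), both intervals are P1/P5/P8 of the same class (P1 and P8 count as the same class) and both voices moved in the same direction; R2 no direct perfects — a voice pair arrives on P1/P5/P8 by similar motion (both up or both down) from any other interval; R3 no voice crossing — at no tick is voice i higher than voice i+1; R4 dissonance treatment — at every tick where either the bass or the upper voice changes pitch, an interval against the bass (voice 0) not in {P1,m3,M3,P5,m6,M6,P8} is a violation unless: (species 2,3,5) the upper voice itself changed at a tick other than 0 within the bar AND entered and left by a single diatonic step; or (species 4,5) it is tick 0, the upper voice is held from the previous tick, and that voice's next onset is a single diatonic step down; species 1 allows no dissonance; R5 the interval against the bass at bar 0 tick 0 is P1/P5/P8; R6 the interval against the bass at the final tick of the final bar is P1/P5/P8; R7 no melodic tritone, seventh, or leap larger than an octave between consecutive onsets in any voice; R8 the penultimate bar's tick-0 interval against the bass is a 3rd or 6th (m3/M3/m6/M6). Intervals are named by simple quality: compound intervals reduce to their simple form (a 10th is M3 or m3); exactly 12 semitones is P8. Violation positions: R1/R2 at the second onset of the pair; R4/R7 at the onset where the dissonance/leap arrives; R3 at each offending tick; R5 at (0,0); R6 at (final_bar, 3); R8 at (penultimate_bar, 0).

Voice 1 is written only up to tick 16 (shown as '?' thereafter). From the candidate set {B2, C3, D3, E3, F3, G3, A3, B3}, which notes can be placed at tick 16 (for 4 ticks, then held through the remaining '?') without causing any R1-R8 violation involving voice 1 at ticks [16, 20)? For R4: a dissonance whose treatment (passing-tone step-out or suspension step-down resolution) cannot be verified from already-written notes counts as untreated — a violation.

B2: violates R2
C3: violates R4
D3: legal
E3: violates R4
F3: violates R4
G3: legal
A3: violates R4
B3: legal

{B3, D3, G3}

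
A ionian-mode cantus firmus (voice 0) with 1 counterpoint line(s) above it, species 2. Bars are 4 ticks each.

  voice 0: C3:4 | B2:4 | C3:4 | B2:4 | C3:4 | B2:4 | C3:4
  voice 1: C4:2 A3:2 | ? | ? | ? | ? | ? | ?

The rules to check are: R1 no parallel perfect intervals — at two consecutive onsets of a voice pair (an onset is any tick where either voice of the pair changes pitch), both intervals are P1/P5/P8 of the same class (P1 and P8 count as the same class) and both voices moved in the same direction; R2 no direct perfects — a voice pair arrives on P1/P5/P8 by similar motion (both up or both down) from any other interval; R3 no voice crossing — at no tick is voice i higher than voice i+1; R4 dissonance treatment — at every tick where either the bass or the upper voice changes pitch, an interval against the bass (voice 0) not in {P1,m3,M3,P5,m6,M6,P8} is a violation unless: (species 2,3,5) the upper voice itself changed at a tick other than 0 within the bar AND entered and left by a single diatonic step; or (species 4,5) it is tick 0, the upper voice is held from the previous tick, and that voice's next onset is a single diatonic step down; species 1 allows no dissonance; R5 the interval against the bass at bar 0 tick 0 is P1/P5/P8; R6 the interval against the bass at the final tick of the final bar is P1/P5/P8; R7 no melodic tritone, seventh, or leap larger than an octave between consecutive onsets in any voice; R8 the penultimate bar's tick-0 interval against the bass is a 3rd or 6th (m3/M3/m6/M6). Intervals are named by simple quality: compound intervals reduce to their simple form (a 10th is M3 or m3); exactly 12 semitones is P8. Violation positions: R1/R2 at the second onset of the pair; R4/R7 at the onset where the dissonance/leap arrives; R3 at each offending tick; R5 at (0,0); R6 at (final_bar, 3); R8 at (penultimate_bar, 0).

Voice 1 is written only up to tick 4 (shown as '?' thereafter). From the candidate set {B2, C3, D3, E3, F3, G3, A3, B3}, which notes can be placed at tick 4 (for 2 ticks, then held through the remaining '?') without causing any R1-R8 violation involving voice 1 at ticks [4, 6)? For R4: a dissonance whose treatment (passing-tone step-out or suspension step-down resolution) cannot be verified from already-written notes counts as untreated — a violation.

B2: violates R2,R7
C3: violates R4
D3: legal
E3: violates R4
F3: violates R4
G3: legal
A3: violates R4
B3: legal

{B3, D3, G3}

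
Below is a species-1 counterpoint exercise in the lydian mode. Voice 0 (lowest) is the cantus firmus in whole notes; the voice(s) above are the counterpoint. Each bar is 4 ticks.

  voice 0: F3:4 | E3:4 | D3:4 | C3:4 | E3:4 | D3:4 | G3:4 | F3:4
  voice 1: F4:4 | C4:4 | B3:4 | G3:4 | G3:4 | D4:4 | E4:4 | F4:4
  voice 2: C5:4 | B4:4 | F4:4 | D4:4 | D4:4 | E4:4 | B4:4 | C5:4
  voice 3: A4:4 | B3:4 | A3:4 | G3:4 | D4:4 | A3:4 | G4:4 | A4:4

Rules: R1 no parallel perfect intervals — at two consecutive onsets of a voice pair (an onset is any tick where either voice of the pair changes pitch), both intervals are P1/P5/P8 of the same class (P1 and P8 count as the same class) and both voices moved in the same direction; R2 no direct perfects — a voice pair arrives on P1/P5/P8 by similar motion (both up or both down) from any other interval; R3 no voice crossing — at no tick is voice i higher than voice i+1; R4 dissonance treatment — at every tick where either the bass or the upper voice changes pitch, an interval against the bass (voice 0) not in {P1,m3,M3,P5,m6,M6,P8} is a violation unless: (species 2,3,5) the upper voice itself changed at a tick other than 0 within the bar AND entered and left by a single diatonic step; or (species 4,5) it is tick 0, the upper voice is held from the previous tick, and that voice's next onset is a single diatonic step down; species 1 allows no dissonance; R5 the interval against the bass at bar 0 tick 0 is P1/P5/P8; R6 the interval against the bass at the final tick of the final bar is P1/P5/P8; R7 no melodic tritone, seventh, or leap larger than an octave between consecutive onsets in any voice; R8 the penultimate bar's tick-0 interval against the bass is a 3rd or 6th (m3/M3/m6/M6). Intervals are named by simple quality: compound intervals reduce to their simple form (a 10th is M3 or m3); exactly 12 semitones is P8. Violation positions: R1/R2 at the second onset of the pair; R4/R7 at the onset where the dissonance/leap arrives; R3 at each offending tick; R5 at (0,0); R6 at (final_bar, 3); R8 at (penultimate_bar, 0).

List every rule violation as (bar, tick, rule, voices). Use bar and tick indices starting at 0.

(0, 0, R3, (2, 3))
(0, 0, R5, (0, 3))
(0, 1, R3, (2, 3))
(0, 2, R3, (2, 3))
(0, 3, R3, (2, 3))
(1, 0, R1, (0, 2))
(1, 0, R2, (0, 3))
(1, 0, R2, (2, 3))
(1, 0, R3, (2, 3))
(1, 0, R7, (3,))
(1, 1, R3, (2, 3))
(1, 2, R3, (2, 3))
(1, 3, R3, (2, 3))
(2, 0, R1, (0, 3))
(2, 0, R3, (2, 3))
(2, 0, R7, (2,))
(2, 1, R3, (2, 3))
(2, 2, R3, (2, 3))
(2, 3, R3, (2, 3))
(3, 0, R1, (0, 3))
(3, 0, R2, (0, 1))
(3, 0, R2, (1, 2))
(3, 0, R2, (1, 3))
(3, 0, R2, (2, 3))
(3, 0, R3, (2, 3))
(3, 0, R4, (0, 2))
(3, 1, R3, (2, 3))
(3, 2, R3, (2, 3))
(3, 3, R3, (2, 3))
(4, 0, R4, (0, 2))
(4, 0, R4, (0, 3))
(5, 0, R2, (0, 3))
(5, 0, R3, (2, 3))
(5, 0, R4, (0, 2))
(5, 1, R3, (2, 3))
(5, 2, R3, (2, 3))
(5, 3, R3, (2, 3))
(6, 0, R2, (0, 3))
(6, 0, R2, (1, 2))
(6, 0, R3, (2, 3))
(6, 0, R7, (3,))
(6, 0, R8, (0, 3))
(6, 1, R3, (2, 3))
(6, 2, R3, (2, 3))
(6, 3, R3, (2, 3))
(7, 0, R1, (1, 2))
(7, 0, R3, (2, 3))
(7, 1, R3, (2, 3))
(7, 2, R3, (2, 3))
(7, 3, R3, (2, 3))
(7, 3, R6, (0, 3))

bar 0: v0=F3 v1=F4 v2=C5 v3=A4 downbeat M3
bar 1: v0=E3 v1=C4 v2=B4 v3=B3 downbeat P5
bar 2: v0=D3 v1=B3 v2=F4 v3=A3 downbeat P5
bar 3: v0=C3 v1=G3 v2=D4 v3=G3 downbeat P5
bar 4: v0=E3 v1=G3 v2=D4 v3=D4 downbeat m7
bar 5: v0=D3 v1=D4 v2=E4 v3=A3 downbeat P5
bar 6: v0=G3 v1=E4 v2=B4 v3=G4 downbeat P8
bar 7: v0=F3 v1=F4 v2=C5 v3=A4 downbeat M3
  -> R3 @ bar 0 tick 0 v(2, 3): C5 above A4
  -> R5 @ bar 0 tick 0 v(0, 3): opens on M3
  -> R3 @ bar 0 tick 1 v(2, 3): C5 above A4
  -> R3 @ bar 0 tick 2 v(2, 3): C5 above A4
  -> R3 @ bar 0 tick 3 v(2, 3): C5 above A4
  -> R1 @ bar 1 tick 0 v(0, 2): F3/C5 P5 -> E3/B4 P5 similar
  -> R2 @ bar 1 tick 0 v(0, 3): F3/A4 M3 -> E3/B3 P5 similar
  -> R2 @ bar 1 tick 0 v(2, 3): C5/A4 m3 -> B4/B3 P8 similar
  -> R3 @ bar 1 tick 0 v(2, 3): B4 above B3
  -> R7 @ bar 1 tick 0 v(3,): A4->B3 leap 10st
  -> R3 @ bar 1 tick 1 v(2, 3): B4 above B3
  -> R3 @ bar 1 tick 2 v(2, 3): B4 above B3
  -> R3 @ bar 1 tick 3 v(2, 3): B4 above B3
  -> R1 @ bar 2 tick 0 v(0, 3): E3/B3 P5 -> D3/A3 P5 similar
  -> R3 @ bar 2 tick 0 v(2, 3): F4 above A3
  -> R7 @ bar 2 tick 0 v(2,): B4->F4 leap 6st
  -> R3 @ bar 2 tick 1 v(2, 3): F4 above A3
  -> R3 @ bar 2 tick 2 v(2, 3): F4 above A3
  -> R3 @ bar 2 tick 3 v(2, 3): F4 above A3
  -> R1 @ bar 3 tick 0 v(0, 3): D3/A3 P5 -> C3/G3 P5 similar
  -> R2 @ bar 3 tick 0 v(0, 1): D3/B3 M6 -> C3/G3 P5 similar
  -> R2 @ bar 3 tick 0 v(1, 2): B3/F4 TT -> G3/D4 P5 similar
  -> R2 @ bar 3 tick 0 v(1, 3): B3/A3 M2 -> G3/G3 P1 similar
  -> R2 @ bar 3 tick 0 v(2, 3): F4/A3 m6 -> D4/G3 P5 similar
  -> R3 @ bar 3 tick 0 v(2, 3): D4 above G3
  -> R4 @ bar 3 tick 0 v(0, 2): C3/D4 M2 untreated
  -> R3 @ bar 3 tick 1 v(2, 3): D4 above G3
  -> R3 @ bar 3 tick 2 v(2, 3): D4 above G3
  -> R3 @ bar 3 tick 3 v(2, 3): D4 above G3
  -> R4 @ bar 4 tick 0 v(0, 2): E3/D4 m7 untreated
  -> R4 @ bar 4 tick 0 v(0, 3): E3/D4 m7 untreated
  -> R2 @ bar 5 tick 0 v(0, 3): E3/D4 m7 -> D3/A3 P5 similar
  -> R3 @ bar 5 tick 0 v(2, 3): E4 above A3
  -> R4 @ bar 5 tick 0 v(0, 2): D3/E4 M2 untreated
  -> R3 @ bar 5 tick 1 v(2, 3): E4 above A3
  -> R3 @ bar 5 tick 2 v(2, 3): E4 above A3
  -> R3 @ bar 5 tick 3 v(2, 3): E4 above A3
  -> R2 @ bar 6 tick 0 v(0, 3): D3/A3 P5 -> G3/G4 P8 similar
  -> R2 @ bar 6 tick 0 v(1, 2): D4/E4 M2 -> E4/B4 P5 similar
  -> R3 @ bar 6 tick 0 v(2, 3): B4 above G4
  -> R7 @ bar 6 tick 0 v(3,): A3->G4 leap 10st
  -> R8 @ bar 6 tick 0 v(0, 3): penult P8 not 3rd/6th
  -> R3 @ bar 6 tick 1 v(2, 3): B4 above G4
  -> R3 @ bar 6 tick 2 v(2, 3): B4 above G4
  -> R3 @ bar 6 tick 3 v(2, 3): B4 above G4
  -> R1 @ bar 7 tick 0 v(1, 2): E4/B4 P5 -> F4/C5 P5 similar
  -> R3 @ bar 7 tick 0 v(2, 3): C5 above A4
  -> R3 @ bar 7 tick 1 v(2, 3): C5 above A4
  -> R3 @ bar 7 tick 2 v(2, 3): C5 above A4
  -> R3 @ bar 7 tick 3 v(2, 3): C5 above A4
  -> R6 @ bar 7 tick 3 v(0, 3): closes on M3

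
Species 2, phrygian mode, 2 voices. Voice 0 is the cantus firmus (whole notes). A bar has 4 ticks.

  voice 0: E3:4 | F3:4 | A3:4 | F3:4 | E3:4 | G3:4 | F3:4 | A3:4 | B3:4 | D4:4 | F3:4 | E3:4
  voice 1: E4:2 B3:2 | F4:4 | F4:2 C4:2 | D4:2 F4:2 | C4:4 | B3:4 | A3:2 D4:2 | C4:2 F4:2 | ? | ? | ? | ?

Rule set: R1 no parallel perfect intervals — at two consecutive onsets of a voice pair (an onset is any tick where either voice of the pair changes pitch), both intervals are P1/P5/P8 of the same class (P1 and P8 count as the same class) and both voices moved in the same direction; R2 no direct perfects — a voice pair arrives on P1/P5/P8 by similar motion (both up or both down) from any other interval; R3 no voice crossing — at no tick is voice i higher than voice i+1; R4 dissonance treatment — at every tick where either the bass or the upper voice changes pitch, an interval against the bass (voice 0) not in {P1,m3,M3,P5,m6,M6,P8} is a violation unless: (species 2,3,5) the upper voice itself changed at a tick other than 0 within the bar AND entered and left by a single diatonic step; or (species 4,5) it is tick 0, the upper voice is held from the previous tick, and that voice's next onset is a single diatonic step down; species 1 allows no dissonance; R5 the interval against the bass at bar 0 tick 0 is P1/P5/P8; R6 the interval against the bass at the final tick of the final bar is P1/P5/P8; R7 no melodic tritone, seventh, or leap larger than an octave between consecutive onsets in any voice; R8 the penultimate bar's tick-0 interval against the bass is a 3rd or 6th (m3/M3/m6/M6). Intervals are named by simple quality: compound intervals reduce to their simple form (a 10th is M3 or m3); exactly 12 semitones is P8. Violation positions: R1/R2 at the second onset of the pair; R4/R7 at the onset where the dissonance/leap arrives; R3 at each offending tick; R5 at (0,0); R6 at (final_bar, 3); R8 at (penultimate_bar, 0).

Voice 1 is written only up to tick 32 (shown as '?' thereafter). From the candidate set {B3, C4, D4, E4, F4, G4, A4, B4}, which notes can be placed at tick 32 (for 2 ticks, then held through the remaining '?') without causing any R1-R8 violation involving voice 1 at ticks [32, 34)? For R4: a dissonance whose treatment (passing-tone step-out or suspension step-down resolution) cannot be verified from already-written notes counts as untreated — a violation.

B3: violates R7
C4: violates R4
D4: legal
E4: violates R4
F4: violates R4
G4: legal
A4: violates R4
B4: violates R2,R7

{D4, G4}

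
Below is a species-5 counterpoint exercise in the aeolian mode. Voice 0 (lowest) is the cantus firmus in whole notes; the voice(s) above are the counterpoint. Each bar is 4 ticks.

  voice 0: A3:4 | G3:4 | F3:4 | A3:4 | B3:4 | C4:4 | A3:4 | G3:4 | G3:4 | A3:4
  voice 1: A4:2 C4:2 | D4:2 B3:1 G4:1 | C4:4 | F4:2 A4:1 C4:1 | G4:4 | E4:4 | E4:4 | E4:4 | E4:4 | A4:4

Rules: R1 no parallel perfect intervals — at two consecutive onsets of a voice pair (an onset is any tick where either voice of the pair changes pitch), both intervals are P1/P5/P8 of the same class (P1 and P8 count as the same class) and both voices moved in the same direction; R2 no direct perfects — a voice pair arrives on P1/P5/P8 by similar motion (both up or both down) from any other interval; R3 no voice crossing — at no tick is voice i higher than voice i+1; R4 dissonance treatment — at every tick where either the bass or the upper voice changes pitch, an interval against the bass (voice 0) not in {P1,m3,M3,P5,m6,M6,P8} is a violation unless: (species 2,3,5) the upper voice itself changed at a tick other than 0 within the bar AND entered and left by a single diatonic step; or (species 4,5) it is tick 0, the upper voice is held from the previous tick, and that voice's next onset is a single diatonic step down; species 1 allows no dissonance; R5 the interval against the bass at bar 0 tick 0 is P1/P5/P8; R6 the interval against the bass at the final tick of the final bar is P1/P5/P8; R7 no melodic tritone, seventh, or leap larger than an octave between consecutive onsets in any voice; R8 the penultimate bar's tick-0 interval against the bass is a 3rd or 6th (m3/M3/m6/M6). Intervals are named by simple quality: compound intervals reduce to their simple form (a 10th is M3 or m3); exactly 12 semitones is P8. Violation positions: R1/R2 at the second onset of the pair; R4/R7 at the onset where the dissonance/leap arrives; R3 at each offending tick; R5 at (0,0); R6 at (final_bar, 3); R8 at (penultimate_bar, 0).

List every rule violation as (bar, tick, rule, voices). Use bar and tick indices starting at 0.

bar 0: v0=A3 v1=A4 downbeat P8
bar 1: v0=G3 v1=D4 downbeat P5
bar 2: v0=F3 v1=C4 downbeat P5
bar 3: v0=A3 v1=F4 downbeat m6
bar 4: v0=B3 v1=G4 downbeat m6
bar 5: v0=C4 v1=E4 downbeat M3
bar 6: v0=A3 v1=E4 downbeat P5
bar 7: v0=G3 v1=E4 downbeat M6
bar 8: v0=G3 v1=E4 downbeat M6
bar 9: v0=A3 v1=A4 downbeat P8
  -> R2 @ bar 2 tick 0 v(0, 1): G3/G4 P8 -> F3/C4 P5 similar
  -> R2 @ bar 9 tick 0 v(0, 1): G3/E4 M6 -> A3/A4 P8 similar

(2, 0, R2, (0, 1))
(9, 0, R2, (0, 1))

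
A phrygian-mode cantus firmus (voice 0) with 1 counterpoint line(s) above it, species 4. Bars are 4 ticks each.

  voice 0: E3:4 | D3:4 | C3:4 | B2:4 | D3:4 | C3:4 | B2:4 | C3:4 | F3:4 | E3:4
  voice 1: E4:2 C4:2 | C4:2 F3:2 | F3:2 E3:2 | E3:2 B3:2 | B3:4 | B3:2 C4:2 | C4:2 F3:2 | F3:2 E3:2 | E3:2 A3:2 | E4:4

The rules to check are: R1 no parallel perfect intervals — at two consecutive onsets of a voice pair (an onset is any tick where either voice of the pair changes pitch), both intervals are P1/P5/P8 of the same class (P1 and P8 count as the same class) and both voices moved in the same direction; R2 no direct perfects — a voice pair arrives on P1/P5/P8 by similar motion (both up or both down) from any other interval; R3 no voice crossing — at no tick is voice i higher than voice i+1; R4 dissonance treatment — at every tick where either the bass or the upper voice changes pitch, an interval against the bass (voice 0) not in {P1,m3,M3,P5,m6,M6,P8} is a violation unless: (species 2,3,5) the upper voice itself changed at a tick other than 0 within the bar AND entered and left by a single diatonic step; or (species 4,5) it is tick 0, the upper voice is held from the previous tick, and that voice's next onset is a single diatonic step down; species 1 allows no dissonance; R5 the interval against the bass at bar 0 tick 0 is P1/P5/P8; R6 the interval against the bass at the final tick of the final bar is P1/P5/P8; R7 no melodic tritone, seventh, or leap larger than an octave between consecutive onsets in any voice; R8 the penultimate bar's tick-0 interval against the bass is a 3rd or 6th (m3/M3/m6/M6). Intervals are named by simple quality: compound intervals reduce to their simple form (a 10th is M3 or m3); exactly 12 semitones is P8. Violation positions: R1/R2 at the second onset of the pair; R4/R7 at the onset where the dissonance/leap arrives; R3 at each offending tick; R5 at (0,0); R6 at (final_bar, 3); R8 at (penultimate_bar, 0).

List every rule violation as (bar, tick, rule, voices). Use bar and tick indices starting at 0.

bar 0: v0=E3 v1=E4 downbeat P8
bar 1: v0=D3 v1=C4 downbeat m7
bar 2: v0=C3 v1=F3 downbeat P4
bar 3: v0=B2 v1=E3 downbeat P4
bar 4: v0=D3 v1=B3 downbeat M6
bar 5: v0=C3 v1=B3 downbeat M7
bar 6: v0=B2 v1=C4 downbeat m2
bar 7: v0=C3 v1=F3 downbeat P4
bar 8: v0=F3 v1=E3 downbeat m2
bar 9: v0=E3 v1=E4 downbeat P8
  -> R4 @ bar 1 tick 0 v(0, 1): D3/C4 m7 untreated
  -> R4 @ bar 3 tick 0 v(0, 1): B2/E3 P4 untreated
  -> R4 @ bar 5 tick 0 v(0, 1): C3/B3 M7 untreated
  -> R4 @ bar 6 tick 0 v(0, 1): B2/C4 m2 untreated
  -> R4 @ bar 6 tick 2 v(0, 1): B2/F3 TT untreated
  -> R3 @ bar 8 tick 0 v(0, 1): F3 above E3
  -> R4 @ bar 8 tick 0 v(0, 1): F3/E3 m2 untreated
  -> R8 @ bar 8 tick 0 v(0, 1): penult m2 not 3rd/6th
  -> R3 @ bar 8 tick 1 v(0, 1): F3 above E3

(1, 0, R4, (0, 1))
(3, 0, R4, (0, 1))
(5, 0, R4, (0, 1))
(6, 0, R4, (0, 1))
(6, 2, R4, (0, 1))
(8, 0, R3, (0, 1))
(8, 0, R4, (0, 1))
(8, 0, R8, (0, 1))
(8, 1, R3, (0, 1))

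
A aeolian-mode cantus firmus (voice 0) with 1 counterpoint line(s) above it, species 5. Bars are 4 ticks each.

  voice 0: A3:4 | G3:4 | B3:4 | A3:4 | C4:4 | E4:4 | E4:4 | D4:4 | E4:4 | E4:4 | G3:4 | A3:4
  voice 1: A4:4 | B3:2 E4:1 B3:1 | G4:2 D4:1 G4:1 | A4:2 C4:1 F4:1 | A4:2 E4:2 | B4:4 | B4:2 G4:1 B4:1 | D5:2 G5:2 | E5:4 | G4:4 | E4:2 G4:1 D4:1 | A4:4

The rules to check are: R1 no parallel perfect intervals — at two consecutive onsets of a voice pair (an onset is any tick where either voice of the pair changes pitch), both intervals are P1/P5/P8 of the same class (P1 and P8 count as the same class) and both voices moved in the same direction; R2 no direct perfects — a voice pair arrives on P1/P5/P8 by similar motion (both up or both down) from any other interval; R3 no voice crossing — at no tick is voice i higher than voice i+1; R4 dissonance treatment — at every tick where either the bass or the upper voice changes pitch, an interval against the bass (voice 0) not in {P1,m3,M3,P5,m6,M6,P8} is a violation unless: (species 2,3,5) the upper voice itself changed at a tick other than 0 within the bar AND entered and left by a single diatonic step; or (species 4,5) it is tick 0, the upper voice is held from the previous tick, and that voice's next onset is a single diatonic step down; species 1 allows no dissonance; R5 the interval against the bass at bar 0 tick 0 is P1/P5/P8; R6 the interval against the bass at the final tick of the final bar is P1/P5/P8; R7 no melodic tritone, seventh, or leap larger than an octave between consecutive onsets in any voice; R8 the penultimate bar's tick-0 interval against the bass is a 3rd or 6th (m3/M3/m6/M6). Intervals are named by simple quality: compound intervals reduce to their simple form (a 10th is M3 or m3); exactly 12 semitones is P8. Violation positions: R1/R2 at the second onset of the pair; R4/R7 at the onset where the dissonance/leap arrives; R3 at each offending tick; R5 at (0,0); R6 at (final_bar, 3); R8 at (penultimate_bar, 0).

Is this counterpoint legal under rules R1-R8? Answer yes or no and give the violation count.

bar 0: v0=A3 v1=A4 (P8)
bar 1: v0=G3 v1=B3 (M3)
bar 2: v0=B3 v1=G4 (m6)
bar 3: v0=A3 v1=A4 (P8)
bar 4: v0=C4 v1=A4 (M6)
bar 5: v0=E4 v1=B4 (P5)
bar 6: v0=E4 v1=B4 (P5)
bar 7: v0=D4 v1=D5 (P8)
bar 8: v0=E4 v1=E5 (P8)
bar 9: v0=E4 v1=G4 (m3)
bar 10: v0=G3 v1=E4 (M6)
bar 11: v0=A3 v1=A4 (P8)
  R7 @ bar1.0: A4->B3 leap 10st
  R2 @ bar5.0: C4/E4 M3 -> E4/B4 P5 similar
  R4 @ bar7.2: D4/G5 P4 untreated
  R2 @ bar11.0: G3/D4 P5 -> A3/A4 P8 similar

No (4 violations)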